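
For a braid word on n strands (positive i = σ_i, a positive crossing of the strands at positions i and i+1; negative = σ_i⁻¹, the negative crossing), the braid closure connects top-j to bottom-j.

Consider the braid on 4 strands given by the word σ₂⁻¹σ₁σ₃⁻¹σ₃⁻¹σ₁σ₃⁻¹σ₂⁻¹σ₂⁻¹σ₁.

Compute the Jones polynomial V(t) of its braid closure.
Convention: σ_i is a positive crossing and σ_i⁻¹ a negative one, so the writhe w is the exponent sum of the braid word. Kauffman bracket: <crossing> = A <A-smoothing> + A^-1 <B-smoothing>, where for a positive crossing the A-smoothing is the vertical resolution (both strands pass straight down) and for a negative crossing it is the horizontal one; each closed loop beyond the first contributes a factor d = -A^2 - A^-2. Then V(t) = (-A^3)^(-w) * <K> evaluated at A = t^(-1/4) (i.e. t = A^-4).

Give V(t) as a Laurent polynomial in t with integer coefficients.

Braid: s2^-1 s1 s3^-1 s3^-1 s1 s3^-1 s2^-1 s2^-1 s1 on 4 strands, 9 crossings.
Writhe w = (#positive) - (#negative) = 3 - 6 = -3.
Computing the Kauffman bracket via state sum. There are 2^9 = 512 states.
Each crossing splits two ways (0=vertical, 1=horizontal). The state's weight is A^(#A-smoothings - #B-smoothings) * d^(loops - 1).
Tabulate the states by total A-exponent and number of loops L (A-exp: L × count):
  A^9: L=6 ×1
  A^7: L=5 ×9
  A^5: L=4 ×35, L=6 ×1
  A^3: L=3 ×73, L=5 ×11
  A^1: L=2 ×81, L=4 ×44, L=6 ×1
  A^-1: L=1 ×39, L=3 ×77, L=5 ×10
  A^-3: L=2 ×55, L=4 ×28, L=6 ×1
  A^-5: L=3 ×32, L=5 ×4
  A^-7: L=4 ×9
  A^-9: L=5 ×1
Each group contributes A^e * Σ count * d^(L-1):
Powers of d = -A^2 - A^-2: d^2 = A^4 + 2 + A^-4; d^3 = -A^6 - 3*A^2 - 3*A^-2 - A^-6; d^4 = A^8 + 4*A^4 + 6 + 4*A^-4 + A^-8; d^5 = -A^10 - 5*A^6 - 10*A^2 - 10*A^-2 - 5*A^-6 - A^-10.
  A^9 * (d^5) = -A^19 - 5*A^15 - 10*A^11 - 10*A^7 - 5*A^3 - A^-1
  A^7 * (9*d^4) = 9*A^15 + 36*A^11 + 54*A^7 + 36*A^3 + 9*A^-1
  A^5 * (35*d^3 + d^5) = -A^15 - 40*A^11 - 115*A^7 - 115*A^3 - 40*A^-1 - A^-5
  A^3 * (73*d^2 + 11*d^4) = 11*A^11 + 117*A^7 + 212*A^3 + 117*A^-1 + 11*A^-5
  A^1 * (81*d + 44*d^3 + d^5) = -A^11 - 49*A^7 - 223*A^3 - 223*A^-1 - 49*A^-5 - A^-9
  A^-1 * (39 + 77*d^2 + 10*d^4) = 10*A^7 + 117*A^3 + 253*A^-1 + 117*A^-5 + 10*A^-9
  A^-3 * (55*d + 28*d^3 + d^5) = -A^7 - 33*A^3 - 149*A^-1 - 149*A^-5 - 33*A^-9 - A^-13
  A^-5 * (32*d^2 + 4*d^4) = 4*A^3 + 48*A^-1 + 88*A^-5 + 48*A^-9 + 4*A^-13
  A^-7 * (9*d^3) = -9*A^-1 - 27*A^-5 - 27*A^-9 - 9*A^-13
  A^-9 * (d^4) = A^-1 + 4*A^-5 + 6*A^-9 + 4*A^-13 + A^-17
Summing the groups: <K> = -A^19 + 3*A^15 - 4*A^11 + 6*A^7 - 7*A^3 + 6*A^-1 - 6*A^-5 + 3*A^-9 - 2*A^-13 + A^-17
Normalise by the writhe: (-A^3)^(-w) = (-A^3)^(3) = -A^9, so f(A) = -A^9 * <K> = A^28 - 3*A^24 + 4*A^20 - 6*A^16 + 7*A^12 - 6*A^8 + 6*A^4 - 3 + 2*A^-4 - A^-8.
Substitute A = t^(-1/4), i.e. A^e → t^(-e/4): V(t) = -t^2 + 2*t - 3 + 6*t^-1 - 6*t^-2 + 7*t^-3 - 6*t^-4 + 4*t^-5 - 3*t^-6 + t^-7

Answer: -t^2 + 2*t - 3 + 6*t^-1 - 6*t^-2 + 7*t^-3 - 6*t^-4 + 4*t^-5 - 3*t^-6 + t^-7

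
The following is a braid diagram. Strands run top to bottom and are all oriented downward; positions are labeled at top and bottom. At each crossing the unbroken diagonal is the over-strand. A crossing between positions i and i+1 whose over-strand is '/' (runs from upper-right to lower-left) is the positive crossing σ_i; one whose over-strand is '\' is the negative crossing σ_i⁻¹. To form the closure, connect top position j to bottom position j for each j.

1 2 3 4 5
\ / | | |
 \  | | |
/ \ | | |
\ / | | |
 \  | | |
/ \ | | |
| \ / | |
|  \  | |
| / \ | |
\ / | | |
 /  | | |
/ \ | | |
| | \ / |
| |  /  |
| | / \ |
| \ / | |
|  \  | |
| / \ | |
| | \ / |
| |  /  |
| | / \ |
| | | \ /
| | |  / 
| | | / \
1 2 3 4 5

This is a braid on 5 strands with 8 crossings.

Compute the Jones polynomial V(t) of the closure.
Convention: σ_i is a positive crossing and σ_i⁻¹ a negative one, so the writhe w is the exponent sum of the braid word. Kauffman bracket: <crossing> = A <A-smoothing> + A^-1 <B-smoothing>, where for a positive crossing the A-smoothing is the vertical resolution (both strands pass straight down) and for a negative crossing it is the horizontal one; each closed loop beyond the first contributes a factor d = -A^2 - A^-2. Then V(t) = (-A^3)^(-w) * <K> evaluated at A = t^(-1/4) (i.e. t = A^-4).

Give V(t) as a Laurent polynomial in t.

t^2 - t + 2 - 2*t^-1 + t^-2 - t^-3 + t^-4

Derivation:
Reading the diagram top to bottom ('/'-over between positions i,i+1 = s_i, '\'-over = s_i^-1): braid word = s1^-1 s1^-1 s2^-1 s1 s3 s2^-1 s3 s4.
The presented braid s1^-1 s1^-1 s2^-1 s1 s3 s2^-1 s3 s4 on 5 strands reduces by inverse Markov moves (closure unchanged at each step):
  Destabilize: the word has the form β·s4 where s4 occurs only as the final letter (β ∈ B_4); drop it and the last strand → 4 strands.
Reduced to β = s1^-1 s1^-1 s2^-1 s1 s3 s2^-1 s3 on 4 strands, 7 crossings.
Compute on β:
Braid: s1^-1 s1^-1 s2^-1 s1 s3 s2^-1 s3 on 4 strands, 7 crossings.
Writhe w = (#positive) - (#negative) = 3 - 4 = -1.
Enumerate smoothing states for the bracket polynomial. There are 2^7 = 128 states.
For each crossing: s=0 is the vertical smoothing, s=1 horizontal. Crossing k contributes A^(sign_k * (1 - 2*s_k)); loop factor d = -A^2 - A^-2.
Tabulate the states by total A-exponent and number of loops L (A-exp: L × count):
  A^7: L=4 ×1
  A^5: L=3 ×7
  A^3: L=2 ×17, L=4 ×4
  A^1: L=1 ×14, L=3 ×20, L=5 ×1
  A^-1: L=2 ×27, L=4 ×8
  A^-3: L=1 ×5, L=3 ×15, L=5 ×1
  A^-5: L=2 ×4, L=4 ×3
  A^-7: L=3 ×1
Each group contributes A^e * Σ count * d^(L-1):
Powers of d = -A^2 - A^-2: d^2 = A^4 + 2 + A^-4; d^3 = -A^6 - 3*A^2 - 3*A^-2 - A^-6; d^4 = A^8 + 4*A^4 + 6 + 4*A^-4 + A^-8.
  A^7 * (d^3) = -A^13 - 3*A^9 - 3*A^5 - A
  A^5 * (7*d^2) = 7*A^9 + 14*A^5 + 7*A
  A^3 * (17*d + 4*d^3) = -4*A^9 - 29*A^5 - 29*A - 4*A^-3
  A^1 * (14 + 20*d^2 + d^4) = A^9 + 24*A^5 + 60*A + 24*A^-3 + A^-7
  A^-1 * (27*d + 8*d^3) = -8*A^5 - 51*A - 51*A^-3 - 8*A^-7
  A^-3 * (5 + 15*d^2 + d^4) = A^5 + 19*A + 41*A^-3 + 19*A^-7 + A^-11
  A^-5 * (4*d + 3*d^3) = -3*A - 13*A^-3 - 13*A^-7 - 3*A^-11
  A^-7 * (d^2) = A^-3 + 2*A^-7 + A^-11
Summing the groups: <K> = -A^13 + A^9 - A^5 + 2*A - 2*A^-3 + A^-7 - A^-11
Normalise by the writhe: (-A^3)^(-w) = (-A^3)^(1) = -A^3, so f(A) = -A^3 * <K> = A^16 - A^12 + A^8 - 2*A^4 + 2 - A^-4 + A^-8.
Substitute A = t^(-1/4), i.e. A^e → t^(-e/4): V(t) = t^2 - t + 2 - 2*t^-1 + t^-2 - t^-3 + t^-4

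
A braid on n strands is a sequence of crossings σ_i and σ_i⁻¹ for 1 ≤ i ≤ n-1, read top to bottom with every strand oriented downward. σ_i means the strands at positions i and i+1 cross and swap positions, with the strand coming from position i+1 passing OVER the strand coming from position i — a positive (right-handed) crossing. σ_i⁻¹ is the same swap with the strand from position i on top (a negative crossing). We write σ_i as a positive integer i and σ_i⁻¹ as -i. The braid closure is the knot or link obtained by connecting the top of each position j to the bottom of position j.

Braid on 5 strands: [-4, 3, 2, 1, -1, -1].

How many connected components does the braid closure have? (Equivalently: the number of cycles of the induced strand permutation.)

1

Derivation:
Track the strand permutation on 5 strands, starting from identity.
  step 1: s4^-1 swaps positions 4,5 -> [1 2 3 5 4]
  step 2: s3 swaps positions 3,4 -> [1 2 5 3 4]
  step 3: s2 swaps positions 2,3 -> [1 5 2 3 4]
  step 4: s1 swaps positions 1,2 -> [5 1 2 3 4]
  step 5: s1^-1 swaps positions 1,2 -> [1 5 2 3 4]
  step 6: s1^-1 swaps positions 1,2 -> [5 1 2 3 4]
Final permutation (position -> original strand): [5 1 2 3 4]
Closure components = cycle count of this permutation = 1.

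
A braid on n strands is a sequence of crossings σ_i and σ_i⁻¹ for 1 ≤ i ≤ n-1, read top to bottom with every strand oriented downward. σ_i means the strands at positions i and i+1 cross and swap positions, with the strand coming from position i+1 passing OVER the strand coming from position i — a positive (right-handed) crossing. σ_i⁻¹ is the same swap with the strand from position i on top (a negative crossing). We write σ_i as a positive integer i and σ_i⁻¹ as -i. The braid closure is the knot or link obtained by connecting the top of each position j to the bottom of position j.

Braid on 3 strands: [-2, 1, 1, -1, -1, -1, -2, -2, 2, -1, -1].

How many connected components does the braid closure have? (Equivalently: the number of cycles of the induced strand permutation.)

2

Derivation:
Track the strand permutation on 3 strands, starting from identity.
  step 1: s2^-1 swaps positions 2,3 -> [1 3 2]
  step 2: s1 swaps positions 1,2 -> [3 1 2]
  step 3: s1 swaps positions 1,2 -> [1 3 2]
  step 4: s1^-1 swaps positions 1,2 -> [3 1 2]
  step 5: s1^-1 swaps positions 1,2 -> [1 3 2]
  step 6: s1^-1 swaps positions 1,2 -> [3 1 2]
  step 7: s2^-1 swaps positions 2,3 -> [3 2 1]
  step 8: s2^-1 swaps positions 2,3 -> [3 1 2]
  step 9: s2 swaps positions 2,3 -> [3 2 1]
  step 10: s1^-1 swaps positions 1,2 -> [2 3 1]
  step 11: s1^-1 swaps positions 1,2 -> [3 2 1]
Final permutation (position -> original strand): [3 2 1]
Closure components = cycle count of this permutation = 2.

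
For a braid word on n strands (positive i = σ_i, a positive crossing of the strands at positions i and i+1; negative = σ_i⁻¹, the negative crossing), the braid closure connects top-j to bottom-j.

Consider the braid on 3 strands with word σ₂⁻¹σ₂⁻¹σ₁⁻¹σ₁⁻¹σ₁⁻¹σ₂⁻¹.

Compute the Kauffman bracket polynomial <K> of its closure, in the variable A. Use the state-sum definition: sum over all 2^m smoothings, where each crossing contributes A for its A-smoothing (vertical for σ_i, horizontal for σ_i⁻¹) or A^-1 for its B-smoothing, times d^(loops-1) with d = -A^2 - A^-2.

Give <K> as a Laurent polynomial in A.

Braid: s2^-1 s2^-1 s1^-1 s1^-1 s1^-1 s2^-1 on 3 strands, 6 crossings.
Writhe w = (#positive) - (#negative) = 0 - 6 = -6.
State-sum expansion of <K>. There are 2^6 = 64 states.
Smooth each crossing (0=||, 1=⌣⌢); contribution A^(Σ sign_k(1-2s_k)) * d^(L-1).
Tabulate the states by total A-exponent and number of loops L (A-exp: L × count):
  A^6: L=5 ×1
  A^4: L=4 ×6
  A^2: L=3 ×15
  A^0: L=2 ×18, L=4 ×2
  A^-2: L=1 ×9, L=3 ×6
  A^-4: L=2 ×6
  A^-6: L=3 ×1
Each group contributes A^e * Σ count * d^(L-1):
Powers of d = -A^2 - A^-2: d^2 = A^4 + 2 + A^-4; d^3 = -A^6 - 3*A^2 - 3*A^-2 - A^-6; d^4 = A^8 + 4*A^4 + 6 + 4*A^-4 + A^-8.
  A^6 * (d^4) = A^14 + 4*A^10 + 6*A^6 + 4*A^2 + A^-2
  A^4 * (6*d^3) = -6*A^10 - 18*A^6 - 18*A^2 - 6*A^-2
  A^2 * (15*d^2) = 15*A^6 + 30*A^2 + 15*A^-2
  A^0 * (18*d + 2*d^3) = -2*A^6 - 24*A^2 - 24*A^-2 - 2*A^-6
  A^-2 * (9 + 6*d^2) = 6*A^2 + 21*A^-2 + 6*A^-6
  A^-4 * (6*d) = -6*A^-2 - 6*A^-6
  A^-6 * (d^2) = A^-2 + 2*A^-6 + A^-10
Summing the groups: <K> = A^14 - 2*A^10 + A^6 - 2*A^2 + 2*A^-2 + A^-10

Answer: A^14 - 2*A^10 + A^6 - 2*A^2 + 2*A^-2 + A^-10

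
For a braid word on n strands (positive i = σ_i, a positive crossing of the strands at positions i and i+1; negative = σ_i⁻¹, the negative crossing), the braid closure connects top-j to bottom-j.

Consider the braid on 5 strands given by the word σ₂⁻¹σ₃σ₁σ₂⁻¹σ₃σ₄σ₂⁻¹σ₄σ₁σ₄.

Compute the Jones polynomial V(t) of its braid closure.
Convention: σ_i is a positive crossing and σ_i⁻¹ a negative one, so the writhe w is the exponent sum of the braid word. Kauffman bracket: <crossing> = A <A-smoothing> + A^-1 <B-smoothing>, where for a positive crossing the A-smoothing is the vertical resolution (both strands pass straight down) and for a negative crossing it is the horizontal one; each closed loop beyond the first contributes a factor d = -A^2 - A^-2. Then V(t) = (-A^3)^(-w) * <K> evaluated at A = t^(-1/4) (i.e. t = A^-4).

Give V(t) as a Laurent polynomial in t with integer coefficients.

-t^8 + 3*t^7 - 5*t^6 + 8*t^5 - 10*t^4 + 10*t^3 - 10*t^2 + 8*t - 4 + 3*t^-1 - t^-2

Derivation:
Braid: s2^-1 s3 s1 s2^-1 s3 s4 s2^-1 s4 s1 s4 on 5 strands, 10 crossings.
Writhe w = (#positive) - (#negative) = 7 - 3 = 4.
Enumerate smoothing states for the bracket polynomial. There are 2^10 = 1024 states.
Smooth each crossing (0=||, 1=⌣⌢); contribution A^(Σ sign_k(1-2s_k)) * d^(L-1).
Tabulate the states by total A-exponent and number of loops L (A-exp: L × count):
  A^10: L=6 ×1
  A^8: L=5 ×10
  A^6: L=4 ×42, L=6 ×3
  A^4: L=3 ×95, L=5 ×24, L=7 ×1
  A^2: L=2 ×117, L=4 ×86, L=6 ×7
  A^0: L=1 ×63, L=3 ×157, L=5 ×32
  A^-2: L=2 ×120, L=4 ×87, L=6 ×3
  A^-4: L=3 ×99, L=5 ×21
  A^-6: L=4 ×43, L=6 ×2
  A^-8: L=5 ×10
  A^-10: L=6 ×1
Each group contributes A^e * Σ count * d^(L-1):
Powers of d = -A^2 - A^-2: d^2 = A^4 + 2 + A^-4; d^3 = -A^6 - 3*A^2 - 3*A^-2 - A^-6; d^4 = A^8 + 4*A^4 + 6 + 4*A^-4 + A^-8; d^5 = -A^10 - 5*A^6 - 10*A^2 - 10*A^-2 - 5*A^-6 - A^-10; d^6 = A^12 + 6*A^8 + 15*A^4 + 20 + 15*A^-4 + 6*A^-8 + A^-12.
  A^10 * (d^5) = -A^20 - 5*A^16 - 10*A^12 - 10*A^8 - 5*A^4 - 1
  A^8 * (10*d^4) = 10*A^16 + 40*A^12 + 60*A^8 + 40*A^4 + 10
  A^6 * (42*d^3 + 3*d^5) = -3*A^16 - 57*A^12 - 156*A^8 - 156*A^4 - 57 - 3*A^-4
  A^4 * (95*d^2 + 24*d^4 + d^6) = A^16 + 30*A^12 + 206*A^8 + 354*A^4 + 206 + 30*A^-4 + A^-8
  A^2 * (117*d + 86*d^3 + 7*d^5) = -7*A^12 - 121*A^8 - 445*A^4 - 445 - 121*A^-4 - 7*A^-8
  A^0 * (63 + 157*d^2 + 32*d^4) = 32*A^8 + 285*A^4 + 569 + 285*A^-4 + 32*A^-8
  A^-2 * (120*d + 87*d^3 + 3*d^5) = -3*A^8 - 102*A^4 - 411 - 411*A^-4 - 102*A^-8 - 3*A^-12
  A^-4 * (99*d^2 + 21*d^4) = 21*A^4 + 183 + 324*A^-4 + 183*A^-8 + 21*A^-12
  A^-6 * (43*d^3 + 2*d^5) = -2*A^4 - 53 - 149*A^-4 - 149*A^-8 - 53*A^-12 - 2*A^-16
  A^-8 * (10*d^4) = 10 + 40*A^-4 + 60*A^-8 + 40*A^-12 + 10*A^-16
  A^-10 * (d^5) = -1 - 5*A^-4 - 10*A^-8 - 10*A^-12 - 5*A^-16 - A^-20
Summing the groups: <K> = -A^20 + 3*A^16 - 4*A^12 + 8*A^8 - 10*A^4 + 10 - 10*A^-4 + 8*A^-8 - 5*A^-12 + 3*A^-16 - A^-20
Normalise by the writhe: (-A^3)^(-w) = (-A^3)^(-4) = A^-12, so f(A) = A^-12 * <K> = -A^8 + 3*A^4 - 4 + 8*A^-4 - 10*A^-8 + 10*A^-12 - 10*A^-16 + 8*A^-20 - 5*A^-24 + 3*A^-28 - A^-32.
Substitute A = t^(-1/4), i.e. A^e → t^(-e/4): V(t) = -t^8 + 3*t^7 - 5*t^6 + 8*t^5 - 10*t^4 + 10*t^3 - 10*t^2 + 8*t - 4 + 3*t^-1 - t^-2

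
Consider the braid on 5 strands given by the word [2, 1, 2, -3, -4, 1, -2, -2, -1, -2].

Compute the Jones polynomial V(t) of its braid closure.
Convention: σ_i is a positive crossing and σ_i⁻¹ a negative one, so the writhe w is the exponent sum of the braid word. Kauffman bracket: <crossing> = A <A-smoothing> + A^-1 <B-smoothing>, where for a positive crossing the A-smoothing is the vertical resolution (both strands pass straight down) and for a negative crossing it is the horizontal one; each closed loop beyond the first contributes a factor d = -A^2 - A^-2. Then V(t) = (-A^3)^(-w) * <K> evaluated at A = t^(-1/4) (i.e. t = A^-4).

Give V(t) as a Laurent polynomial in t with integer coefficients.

The presented braid s2 s1 s2 s3^-1 s4^-1 s1 s2^-1 s2^-1 s1^-1 s2^-1 on 5 strands reduces by inverse Markov moves (closure unchanged at each step):
  Deconjugate: the word is γ·β·γ⁻¹ with γ = s2 s1 (prefix) and γ⁻¹ = s1^-1 s2^-1 (suffix); strip both.
  Deconjugate: the word is γ·β·γ⁻¹ with γ = s2 (prefix) and γ⁻¹ = s2^-1 (suffix); strip both.
Reduced to β = s3^-1 s4^-1 s1 s2^-1 on 5 strands, 4 crossings.
Compute on β:
Braid: s3^-1 s4^-1 s1 s2^-1 on 5 strands, 4 crossings.
Writhe w = (#positive) - (#negative) = 1 - 3 = -2.
State-sum expansion of <K>. There are 2^4 = 16 states.
Smooth each crossing (0=||, 1=⌣⌢); contribution A^(Σ sign_k(1-2s_k)) * d^(L-1).
  state 0000: A-exp=-2, loops=5, term = A^-2 * d^4
  state 0001: A-exp=+0, loops=4, term = A^0 * d^3
  state 0010: A-exp=-4, loops=4, term = A^-4 * d^3
  state 0011: A-exp=-2, loops=3, term = A^-2 * d^2
  state 0100: A-exp=+0, loops=4, term = A^0 * d^3
  state 0101: A-exp=+2, loops=3, term = A^2 * d^2
  state 0110: A-exp=-2, loops=3, term = A^-2 * d^2
  state 0111: A-exp=+0, loops=2, term = A^0 * d^1
  state 1000: A-exp=+0, loops=4, term = A^0 * d^3
  state 1001: A-exp=+2, loops=3, term = A^2 * d^2
  state 1010: A-exp=-2, loops=3, term = A^-2 * d^2
  state 1011: A-exp=+0, loops=2, term = A^0 * d^1
  state 1100: A-exp=+2, loops=3, term = A^2 * d^2
  state 1101: A-exp=+4, loops=2, term = A^4 * d^1
  state 1110: A-exp=+0, loops=2, term = A^0 * d^1
  state 1111: A-exp=+2, loops=1, term = A^2 * d^0
Collect the terms by A-exponent (count of states per loop number):
Powers of d = -A^2 - A^-2: d^2 = A^4 + 2 + A^-4; d^3 = -A^6 - 3*A^2 - 3*A^-2 - A^-6; d^4 = A^8 + 4*A^4 + 6 + 4*A^-4 + A^-8.
  A^4 * (d) = -A^6 - A^2
  A^2 * (1 + 3*d^2) = 3*A^6 + 7*A^2 + 3*A^-2
  A^0 * (3*d + 3*d^3) = -3*A^6 - 12*A^2 - 12*A^-2 - 3*A^-6
  A^-2 * (3*d^2 + d^4) = A^6 + 7*A^2 + 12*A^-2 + 7*A^-6 + A^-10
  A^-4 * (d^3) = -A^2 - 3*A^-2 - 3*A^-6 - A^-10
Summing the groups: <K> = A^-6
Normalise by the writhe: (-A^3)^(-w) = (-A^3)^(2) = A^6, so f(A) = A^6 * <K> = 1.
Substitute A = t^(-1/4), i.e. A^e → t^(-e/4): V(t) = 1

Answer: 1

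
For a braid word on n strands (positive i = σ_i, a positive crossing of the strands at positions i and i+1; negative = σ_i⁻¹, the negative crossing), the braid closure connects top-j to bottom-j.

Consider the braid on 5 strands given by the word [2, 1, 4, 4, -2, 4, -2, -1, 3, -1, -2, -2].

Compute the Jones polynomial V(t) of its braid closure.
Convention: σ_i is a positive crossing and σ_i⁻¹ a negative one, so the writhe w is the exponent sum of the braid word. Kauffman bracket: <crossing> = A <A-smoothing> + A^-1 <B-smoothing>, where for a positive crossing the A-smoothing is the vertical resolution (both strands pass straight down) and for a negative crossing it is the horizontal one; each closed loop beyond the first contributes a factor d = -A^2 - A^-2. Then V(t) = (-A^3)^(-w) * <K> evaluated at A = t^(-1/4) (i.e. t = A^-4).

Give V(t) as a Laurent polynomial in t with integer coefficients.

-t^3 + 2*t^2 - 3*t + 4 - 3*t^-1 + 4*t^-2 - 2*t^-3 + t^-4 - t^-5

Derivation:
The presented braid s2 s1 s4 s4 s2^-1 s4 s2^-1 s1^-1 s3 s1^-1 s2^-1 s2^-1 on 5 strands reduces by inverse Markov moves (closure unchanged at each step):
  Deconjugate: the word is γ·β·γ⁻¹ with γ = s2 (prefix) and γ⁻¹ = s2^-1 (suffix); strip both.
Reduced to β = s1 s4 s4 s2^-1 s4 s2^-1 s1^-1 s3 s1^-1 s2^-1 on 5 strands, 10 crossings.
Compute on β:
Braid: s1 s4 s4 s2^-1 s4 s2^-1 s1^-1 s3 s1^-1 s2^-1 on 5 strands, 10 crossings.
Writhe w = (#positive) - (#negative) = 5 - 5 = 0.
Computing the Kauffman bracket via state sum. There are 2^10 = 1024 states.
Each crossing splits two ways (0=vertical, 1=horizontal). The state's weight is A^(#A-smoothings - #B-smoothings) * d^(loops - 1).
Tabulate the states by total A-exponent and number of loops L (A-exp: L × count):
  A^10: L=6 ×1
  A^8: L=5 ×10
  A^6: L=4 ×40, L=6 ×5
  A^4: L=3 ×80, L=5 ×39, L=7 ×1
  A^2: L=2 ×79, L=4 ×117, L=6 ×14
  A^0: L=1 ×30, L=3 ×158, L=5 ×62, L=7 ×2
  A^-2: L=2 ×84, L=4 ×111, L=6 ×15
  A^-4: L=1 ×9, L=3 ×74, L=5 ×36, L=7 ×1
  A^-6: L=2 ×12, L=4 ×29, L=6 ×4
  A^-8: L=3 ×6, L=5 ×4
  A^-10: L=4 ×1
Each group contributes A^e * Σ count * d^(L-1):
Powers of d = -A^2 - A^-2: d^2 = A^4 + 2 + A^-4; d^3 = -A^6 - 3*A^2 - 3*A^-2 - A^-6; d^4 = A^8 + 4*A^4 + 6 + 4*A^-4 + A^-8; d^5 = -A^10 - 5*A^6 - 10*A^2 - 10*A^-2 - 5*A^-6 - A^-10; d^6 = A^12 + 6*A^8 + 15*A^4 + 20 + 15*A^-4 + 6*A^-8 + A^-12.
  A^10 * (d^5) = -A^20 - 5*A^16 - 10*A^12 - 10*A^8 - 5*A^4 - 1
  A^8 * (10*d^4) = 10*A^16 + 40*A^12 + 60*A^8 + 40*A^4 + 10
  A^6 * (40*d^3 + 5*d^5) = -5*A^16 - 65*A^12 - 170*A^8 - 170*A^4 - 65 - 5*A^-4
  A^4 * (80*d^2 + 39*d^4 + d^6) = A^16 + 45*A^12 + 251*A^8 + 414*A^4 + 251 + 45*A^-4 + A^-8
  A^2 * (79*d + 117*d^3 + 14*d^5) = -14*A^12 - 187*A^8 - 570*A^4 - 570 - 187*A^-4 - 14*A^-8
  A^0 * (30 + 158*d^2 + 62*d^4 + 2*d^6) = 2*A^12 + 74*A^8 + 436*A^4 + 758 + 436*A^-4 + 74*A^-8 + 2*A^-12
  A^-2 * (84*d + 111*d^3 + 15*d^5) = -15*A^8 - 186*A^4 - 567 - 567*A^-4 - 186*A^-8 - 15*A^-12
  A^-4 * (9 + 74*d^2 + 36*d^4 + d^6) = A^8 + 42*A^4 + 233 + 393*A^-4 + 233*A^-8 + 42*A^-12 + A^-16
  A^-6 * (12*d + 29*d^3 + 4*d^5) = -4*A^4 - 49 - 139*A^-4 - 139*A^-8 - 49*A^-12 - 4*A^-16
  A^-8 * (6*d^2 + 4*d^4) = 4 + 22*A^-4 + 36*A^-8 + 22*A^-12 + 4*A^-16
  A^-10 * (d^3) = -A^-4 - 3*A^-8 - 3*A^-12 - A^-16
Summing the groups: <K> = -A^20 + A^16 - 2*A^12 + 4*A^8 - 3*A^4 + 4 - 3*A^-4 + 2*A^-8 - A^-12
Normalise by the writhe: (-A^3)^(-w) = (-A^3)^(0) = 1, so f(A) = 1 * <K> = -A^20 + A^16 - 2*A^12 + 4*A^8 - 3*A^4 + 4 - 3*A^-4 + 2*A^-8 - A^-12.
Substitute A = t^(-1/4), i.e. A^e → t^(-e/4): V(t) = -t^3 + 2*t^2 - 3*t + 4 - 3*t^-1 + 4*t^-2 - 2*t^-3 + t^-4 - t^-5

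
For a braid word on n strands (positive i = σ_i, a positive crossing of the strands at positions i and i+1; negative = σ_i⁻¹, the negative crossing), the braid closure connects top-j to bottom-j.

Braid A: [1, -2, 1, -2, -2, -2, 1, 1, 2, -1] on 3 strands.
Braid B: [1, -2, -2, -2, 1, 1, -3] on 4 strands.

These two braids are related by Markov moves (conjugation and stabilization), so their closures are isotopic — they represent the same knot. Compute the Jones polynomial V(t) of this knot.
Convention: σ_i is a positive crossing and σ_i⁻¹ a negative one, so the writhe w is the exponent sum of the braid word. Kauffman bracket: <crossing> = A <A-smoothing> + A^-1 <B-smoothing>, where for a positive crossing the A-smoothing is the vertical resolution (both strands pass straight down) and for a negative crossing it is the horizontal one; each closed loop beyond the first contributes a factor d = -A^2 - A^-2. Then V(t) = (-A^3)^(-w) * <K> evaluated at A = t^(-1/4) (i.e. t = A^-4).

-t^3 + t^2 - t + 3 - t^-1 + t^-2 - t^-3

Derivation:
Markov-equivalent braids have isotopic closures, hence identical knot invariants. Strip the Markov moves from each word to reach a common short braid β, then compute V(t) once on β.
Braid A: s1 s2^-1 s1 s2^-1 s2^-1 s2^-1 s1 s1 s2 s1^-1 on 3 strands reduces by inverse Markov moves (closure unchanged at each step):
  Deconjugate: the word is γ·β·γ⁻¹ with γ = s1 s2^-1 (prefix) and γ⁻¹ = s2 s1^-1 (suffix); strip both.
Reduced to β = s1 s2^-1 s2^-1 s2^-1 s1 s1 on 3 strands, 6 crossings.
Braid B: s1 s2^-1 s2^-1 s2^-1 s1 s1 s3^-1 on 4 strands reduces by inverse Markov moves (closure unchanged at each step):
  Destabilize: the word has the form β·s3^-1 where s3^-1 occurs only as the final letter (β ∈ B_3); drop it and the last strand → 3 strands.
Reduced to β = s1 s2^-1 s2^-1 s2^-1 s1 s1 on 3 strands, 6 crossings.
Both give the same β = s1 s2^-1 s2^-1 s2^-1 s1 s1 on 3 strands, so one state sum suffices:
Braid: s1 s2^-1 s2^-1 s2^-1 s1 s1 on 3 strands, 6 crossings.
Writhe w = (#positive) - (#negative) = 3 - 3 = 0.
State-sum expansion of <K>. There are 2^6 = 64 states.
Smooth each crossing (0=||, 1=⌣⌢); contribution A^(Σ sign_k(1-2s_k)) * d^(L-1).
Tabulate the states by total A-exponent and number of loops L (A-exp: L × count):
  A^6: L=4 ×1
  A^4: L=3 ×6
  A^2: L=2 ×12, L=4 ×3
  A^0: L=1 ×9, L=3 ×10, L=5 ×1
  A^-2: L=2 ×12, L=4 ×3
  A^-4: L=3 ×6
  A^-6: L=4 ×1
Each group contributes A^e * Σ count * d^(L-1):
Powers of d = -A^2 - A^-2: d^2 = A^4 + 2 + A^-4; d^3 = -A^6 - 3*A^2 - 3*A^-2 - A^-6; d^4 = A^8 + 4*A^4 + 6 + 4*A^-4 + A^-8.
  A^6 * (d^3) = -A^12 - 3*A^8 - 3*A^4 - 1
  A^4 * (6*d^2) = 6*A^8 + 12*A^4 + 6
  A^2 * (12*d + 3*d^3) = -3*A^8 - 21*A^4 - 21 - 3*A^-4
  A^0 * (9 + 10*d^2 + d^4) = A^8 + 14*A^4 + 35 + 14*A^-4 + A^-8
  A^-2 * (12*d + 3*d^3) = -3*A^4 - 21 - 21*A^-4 - 3*A^-8
  A^-4 * (6*d^2) = 6 + 12*A^-4 + 6*A^-8
  A^-6 * (d^3) = -1 - 3*A^-4 - 3*A^-8 - A^-12
Summing the groups: <K> = -A^12 + A^8 - A^4 + 3 - A^-4 + A^-8 - A^-12
Normalise by the writhe: (-A^3)^(-w) = (-A^3)^(0) = 1, so f(A) = 1 * <K> = -A^12 + A^8 - A^4 + 3 - A^-4 + A^-8 - A^-12.
Substitute A = t^(-1/4), i.e. A^e → t^(-e/4): V(t) = -t^3 + t^2 - t + 3 - t^-1 + t^-2 - t^-3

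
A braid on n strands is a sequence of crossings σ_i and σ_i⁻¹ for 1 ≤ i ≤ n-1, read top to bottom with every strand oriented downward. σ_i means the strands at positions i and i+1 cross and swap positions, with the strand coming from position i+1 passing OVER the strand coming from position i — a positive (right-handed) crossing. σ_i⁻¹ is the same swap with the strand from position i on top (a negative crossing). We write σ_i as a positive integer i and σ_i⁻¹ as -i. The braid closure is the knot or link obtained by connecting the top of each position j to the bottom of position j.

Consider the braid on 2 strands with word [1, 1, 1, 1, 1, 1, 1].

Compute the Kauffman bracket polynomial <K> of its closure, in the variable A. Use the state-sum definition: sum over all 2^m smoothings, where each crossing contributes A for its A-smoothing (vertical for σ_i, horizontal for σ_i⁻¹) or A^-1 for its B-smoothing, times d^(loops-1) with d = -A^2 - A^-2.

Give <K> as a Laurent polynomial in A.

-A^9 - A + A^-3 - A^-7 + A^-11 - A^-15 + A^-19

Derivation:
Braid: s1 s1 s1 s1 s1 s1 s1 on 2 strands, 7 crossings.
Writhe w = (#positive) - (#negative) = 7 - 0 = 7.
State-sum expansion of <K>. There are 2^7 = 128 states.
Smooth each crossing (0=||, 1=⌣⌢); contribution A^(Σ sign_k(1-2s_k)) * d^(L-1).
Tabulate the states by total A-exponent and number of loops L (A-exp: L × count):
  A^7: L=2 ×1
  A^5: L=1 ×7
  A^3: L=2 ×21
  A^1: L=3 ×35
  A^-1: L=4 ×35
  A^-3: L=5 ×21
  A^-5: L=6 ×7
  A^-7: L=7 ×1
Each group contributes A^e * Σ count * d^(L-1):
Powers of d = -A^2 - A^-2: d^2 = A^4 + 2 + A^-4; d^3 = -A^6 - 3*A^2 - 3*A^-2 - A^-6; d^4 = A^8 + 4*A^4 + 6 + 4*A^-4 + A^-8; d^5 = -A^10 - 5*A^6 - 10*A^2 - 10*A^-2 - 5*A^-6 - A^-10; d^6 = A^12 + 6*A^8 + 15*A^4 + 20 + 15*A^-4 + 6*A^-8 + A^-12.
  A^7 * (d) = -A^9 - A^5
  A^5 * (7) = 7*A^5
  A^3 * (21*d) = -21*A^5 - 21*A
  A^1 * (35*d^2) = 35*A^5 + 70*A + 35*A^-3
  A^-1 * (35*d^3) = -35*A^5 - 105*A - 105*A^-3 - 35*A^-7
  A^-3 * (21*d^4) = 21*A^5 + 84*A + 126*A^-3 + 84*A^-7 + 21*A^-11
  A^-5 * (7*d^5) = -7*A^5 - 35*A - 70*A^-3 - 70*A^-7 - 35*A^-11 - 7*A^-15
  A^-7 * (d^6) = A^5 + 6*A + 15*A^-3 + 20*A^-7 + 15*A^-11 + 6*A^-15 + A^-19
Summing the groups: <K> = -A^9 - A + A^-3 - A^-7 + A^-11 - A^-15 + A^-19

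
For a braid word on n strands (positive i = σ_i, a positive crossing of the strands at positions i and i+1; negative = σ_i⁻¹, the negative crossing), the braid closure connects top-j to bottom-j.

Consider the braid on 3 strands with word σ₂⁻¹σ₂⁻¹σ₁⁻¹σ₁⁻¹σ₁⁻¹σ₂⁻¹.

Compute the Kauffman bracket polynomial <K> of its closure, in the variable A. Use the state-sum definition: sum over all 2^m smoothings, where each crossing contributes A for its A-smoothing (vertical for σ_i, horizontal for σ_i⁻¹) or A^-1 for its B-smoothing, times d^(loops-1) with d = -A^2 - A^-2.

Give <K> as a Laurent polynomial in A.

A^14 - 2*A^10 + A^6 - 2*A^2 + 2*A^-2 + A^-10

Derivation:
Braid: s2^-1 s2^-1 s1^-1 s1^-1 s1^-1 s2^-1 on 3 strands, 6 crossings.
Writhe w = (#positive) - (#negative) = 0 - 6 = -6.
Enumerate smoothing states for the bracket polynomial. There are 2^6 = 64 states.
Smooth each crossing (0=||, 1=⌣⌢); contribution A^(Σ sign_k(1-2s_k)) * d^(L-1).
Tabulate the states by total A-exponent and number of loops L (A-exp: L × count):
  A^6: L=5 ×1
  A^4: L=4 ×6
  A^2: L=3 ×15
  A^0: L=2 ×18, L=4 ×2
  A^-2: L=1 ×9, L=3 ×6
  A^-4: L=2 ×6
  A^-6: L=3 ×1
Each group contributes A^e * Σ count * d^(L-1):
Powers of d = -A^2 - A^-2: d^2 = A^4 + 2 + A^-4; d^3 = -A^6 - 3*A^2 - 3*A^-2 - A^-6; d^4 = A^8 + 4*A^4 + 6 + 4*A^-4 + A^-8.
  A^6 * (d^4) = A^14 + 4*A^10 + 6*A^6 + 4*A^2 + A^-2
  A^4 * (6*d^3) = -6*A^10 - 18*A^6 - 18*A^2 - 6*A^-2
  A^2 * (15*d^2) = 15*A^6 + 30*A^2 + 15*A^-2
  A^0 * (18*d + 2*d^3) = -2*A^6 - 24*A^2 - 24*A^-2 - 2*A^-6
  A^-2 * (9 + 6*d^2) = 6*A^2 + 21*A^-2 + 6*A^-6
  A^-4 * (6*d) = -6*A^-2 - 6*A^-6
  A^-6 * (d^2) = A^-2 + 2*A^-6 + A^-10
Summing the groups: <K> = A^14 - 2*A^10 + A^6 - 2*A^2 + 2*A^-2 + A^-10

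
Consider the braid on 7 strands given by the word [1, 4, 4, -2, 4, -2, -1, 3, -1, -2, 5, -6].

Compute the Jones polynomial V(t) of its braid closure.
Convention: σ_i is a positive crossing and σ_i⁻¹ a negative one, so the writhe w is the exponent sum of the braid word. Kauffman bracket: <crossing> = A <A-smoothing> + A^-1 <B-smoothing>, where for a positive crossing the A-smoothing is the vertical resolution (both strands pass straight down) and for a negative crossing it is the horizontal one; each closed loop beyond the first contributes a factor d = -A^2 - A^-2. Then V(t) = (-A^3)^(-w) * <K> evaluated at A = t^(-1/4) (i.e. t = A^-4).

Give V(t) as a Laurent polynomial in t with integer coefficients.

The presented braid s1 s4 s4 s2^-1 s4 s2^-1 s1^-1 s3 s1^-1 s2^-1 s5 s6^-1 on 7 strands reduces by inverse Markov moves (closure unchanged at each step):
  Destabilize: the word has the form β·s6^-1 where s6^-1 occurs only as the final letter (β ∈ B_6); drop it and the last strand → 6 strands.
  Destabilize: the word has the form β·s5 where s5 occurs only as the final letter (β ∈ B_5); drop it and the last strand → 5 strands.
Reduced to β = s1 s4 s4 s2^-1 s4 s2^-1 s1^-1 s3 s1^-1 s2^-1 on 5 strands, 10 crossings.
Compute on β:
Braid: s1 s4 s4 s2^-1 s4 s2^-1 s1^-1 s3 s1^-1 s2^-1 on 5 strands, 10 crossings.
Writhe w = (#positive) - (#negative) = 5 - 5 = 0.
State-sum expansion of <K>. There are 2^10 = 1024 states.
Smooth each crossing (0=||, 1=⌣⌢); contribution A^(Σ sign_k(1-2s_k)) * d^(L-1).
Tabulate the states by total A-exponent and number of loops L (A-exp: L × count):
  A^10: L=6 ×1
  A^8: L=5 ×10
  A^6: L=4 ×40, L=6 ×5
  A^4: L=3 ×80, L=5 ×39, L=7 ×1
  A^2: L=2 ×79, L=4 ×117, L=6 ×14
  A^0: L=1 ×30, L=3 ×158, L=5 ×62, L=7 ×2
  A^-2: L=2 ×84, L=4 ×111, L=6 ×15
  A^-4: L=1 ×9, L=3 ×74, L=5 ×36, L=7 ×1
  A^-6: L=2 ×12, L=4 ×29, L=6 ×4
  A^-8: L=3 ×6, L=5 ×4
  A^-10: L=4 ×1
Each group contributes A^e * Σ count * d^(L-1):
Powers of d = -A^2 - A^-2: d^2 = A^4 + 2 + A^-4; d^3 = -A^6 - 3*A^2 - 3*A^-2 - A^-6; d^4 = A^8 + 4*A^4 + 6 + 4*A^-4 + A^-8; d^5 = -A^10 - 5*A^6 - 10*A^2 - 10*A^-2 - 5*A^-6 - A^-10; d^6 = A^12 + 6*A^8 + 15*A^4 + 20 + 15*A^-4 + 6*A^-8 + A^-12.
  A^10 * (d^5) = -A^20 - 5*A^16 - 10*A^12 - 10*A^8 - 5*A^4 - 1
  A^8 * (10*d^4) = 10*A^16 + 40*A^12 + 60*A^8 + 40*A^4 + 10
  A^6 * (40*d^3 + 5*d^5) = -5*A^16 - 65*A^12 - 170*A^8 - 170*A^4 - 65 - 5*A^-4
  A^4 * (80*d^2 + 39*d^4 + d^6) = A^16 + 45*A^12 + 251*A^8 + 414*A^4 + 251 + 45*A^-4 + A^-8
  A^2 * (79*d + 117*d^3 + 14*d^5) = -14*A^12 - 187*A^8 - 570*A^4 - 570 - 187*A^-4 - 14*A^-8
  A^0 * (30 + 158*d^2 + 62*d^4 + 2*d^6) = 2*A^12 + 74*A^8 + 436*A^4 + 758 + 436*A^-4 + 74*A^-8 + 2*A^-12
  A^-2 * (84*d + 111*d^3 + 15*d^5) = -15*A^8 - 186*A^4 - 567 - 567*A^-4 - 186*A^-8 - 15*A^-12
  A^-4 * (9 + 74*d^2 + 36*d^4 + d^6) = A^8 + 42*A^4 + 233 + 393*A^-4 + 233*A^-8 + 42*A^-12 + A^-16
  A^-6 * (12*d + 29*d^3 + 4*d^5) = -4*A^4 - 49 - 139*A^-4 - 139*A^-8 - 49*A^-12 - 4*A^-16
  A^-8 * (6*d^2 + 4*d^4) = 4 + 22*A^-4 + 36*A^-8 + 22*A^-12 + 4*A^-16
  A^-10 * (d^3) = -A^-4 - 3*A^-8 - 3*A^-12 - A^-16
Summing the groups: <K> = -A^20 + A^16 - 2*A^12 + 4*A^8 - 3*A^4 + 4 - 3*A^-4 + 2*A^-8 - A^-12
Normalise by the writhe: (-A^3)^(-w) = (-A^3)^(0) = 1, so f(A) = 1 * <K> = -A^20 + A^16 - 2*A^12 + 4*A^8 - 3*A^4 + 4 - 3*A^-4 + 2*A^-8 - A^-12.
Substitute A = t^(-1/4), i.e. A^e → t^(-e/4): V(t) = -t^3 + 2*t^2 - 3*t + 4 - 3*t^-1 + 4*t^-2 - 2*t^-3 + t^-4 - t^-5

Answer: -t^3 + 2*t^2 - 3*t + 4 - 3*t^-1 + 4*t^-2 - 2*t^-3 + t^-4 - t^-5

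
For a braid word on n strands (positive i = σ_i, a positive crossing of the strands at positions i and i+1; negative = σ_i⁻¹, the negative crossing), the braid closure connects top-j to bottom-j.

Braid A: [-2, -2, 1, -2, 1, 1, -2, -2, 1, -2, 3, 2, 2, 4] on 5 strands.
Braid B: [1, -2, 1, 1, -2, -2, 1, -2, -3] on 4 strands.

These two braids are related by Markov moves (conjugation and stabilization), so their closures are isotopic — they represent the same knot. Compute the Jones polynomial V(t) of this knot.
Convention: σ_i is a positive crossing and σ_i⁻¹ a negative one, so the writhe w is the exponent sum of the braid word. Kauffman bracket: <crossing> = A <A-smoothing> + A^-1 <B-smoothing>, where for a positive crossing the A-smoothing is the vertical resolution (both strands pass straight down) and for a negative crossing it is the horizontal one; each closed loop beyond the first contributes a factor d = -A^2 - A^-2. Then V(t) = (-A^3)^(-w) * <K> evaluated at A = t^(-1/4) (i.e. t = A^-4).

Markov-equivalent braids have isotopic closures, hence identical knot invariants. Strip the Markov moves from each word to reach a common short braid β, then compute V(t) once on β.
Braid A: s2^-1 s2^-1 s1 s2^-1 s1 s1 s2^-1 s2^-1 s1 s2^-1 s3 s2 s2 s4 on 5 strands reduces by inverse Markov moves (closure unchanged at each step):
  Destabilize: the word has the form β·s4 where s4 occurs only as the final letter (β ∈ B_4); drop it and the last strand → 4 strands.
  Deconjugate: the word is γ·β·γ⁻¹ with γ = s2^-1 s2^-1 (prefix) and γ⁻¹ = s2 s2 (suffix); strip both.
  Destabilize: the word has the form β·s3 where s3 occurs only as the final letter (β ∈ B_3); drop it and the last strand → 3 strands.
Reduced to β = s1 s2^-1 s1 s1 s2^-1 s2^-1 s1 s2^-1 on 3 strands, 8 crossings.
Braid B: s1 s2^-1 s1 s1 s2^-1 s2^-1 s1 s2^-1 s3^-1 on 4 strands reduces by inverse Markov moves (closure unchanged at each step):
  Destabilize: the word has the form β·s3^-1 where s3^-1 occurs only as the final letter (β ∈ B_3); drop it and the last strand → 3 strands.
Reduced to β = s1 s2^-1 s1 s1 s2^-1 s2^-1 s1 s2^-1 on 3 strands, 8 crossings.
Both give the same β = s1 s2^-1 s1 s1 s2^-1 s2^-1 s1 s2^-1 on 3 strands, so one state sum suffices:
Braid: s1 s2^-1 s1 s1 s2^-1 s2^-1 s1 s2^-1 on 3 strands, 8 crossings.
Writhe w = (#positive) - (#negative) = 4 - 4 = 0.
State-sum expansion of <K>. There are 2^8 = 256 states.
Each crossing splits two ways (0=vertical, 1=horizontal). The state's weight is A^(#A-smoothings - #B-smoothings) * d^(loops - 1).
Tabulate the states by total A-exponent and number of loops L (A-exp: L × count):
  A^8: L=5 ×1
  A^6: L=4 ×8
  A^4: L=3 ×27, L=5 ×1
  A^2: L=2 ×47, L=4 ×9
  A^0: L=1 ×37, L=3 ×32, L=5 ×1
  A^-2: L=2 ×47, L=4 ×9
  A^-4: L=3 ×27, L=5 ×1
  A^-6: L=4 ×8
  A^-8: L=5 ×1
Each group contributes A^e * Σ count * d^(L-1):
Powers of d = -A^2 - A^-2: d^2 = A^4 + 2 + A^-4; d^3 = -A^6 - 3*A^2 - 3*A^-2 - A^-6; d^4 = A^8 + 4*A^4 + 6 + 4*A^-4 + A^-8.
  A^8 * (d^4) = A^16 + 4*A^12 + 6*A^8 + 4*A^4 + 1
  A^6 * (8*d^3) = -8*A^12 - 24*A^8 - 24*A^4 - 8
  A^4 * (27*d^2 + d^4) = A^12 + 31*A^8 + 60*A^4 + 31 + A^-4
  A^2 * (47*d + 9*d^3) = -9*A^8 - 74*A^4 - 74 - 9*A^-4
  A^0 * (37 + 32*d^2 + d^4) = A^8 + 36*A^4 + 107 + 36*A^-4 + A^-8
  A^-2 * (47*d + 9*d^3) = -9*A^4 - 74 - 74*A^-4 - 9*A^-8
  A^-4 * (27*d^2 + d^4) = A^4 + 31 + 60*A^-4 + 31*A^-8 + A^-12
  A^-6 * (8*d^3) = -8 - 24*A^-4 - 24*A^-8 - 8*A^-12
  A^-8 * (d^4) = 1 + 4*A^-4 + 6*A^-8 + 4*A^-12 + A^-16
Summing the groups: <K> = A^16 - 3*A^12 + 5*A^8 - 6*A^4 + 7 - 6*A^-4 + 5*A^-8 - 3*A^-12 + A^-16
Normalise by the writhe: (-A^3)^(-w) = (-A^3)^(0) = 1, so f(A) = 1 * <K> = A^16 - 3*A^12 + 5*A^8 - 6*A^4 + 7 - 6*A^-4 + 5*A^-8 - 3*A^-12 + A^-16.
Substitute A = t^(-1/4), i.e. A^e → t^(-e/4): V(t) = t^4 - 3*t^3 + 5*t^2 - 6*t + 7 - 6*t^-1 + 5*t^-2 - 3*t^-3 + t^-4

Answer: t^4 - 3*t^3 + 5*t^2 - 6*t + 7 - 6*t^-1 + 5*t^-2 - 3*t^-3 + t^-4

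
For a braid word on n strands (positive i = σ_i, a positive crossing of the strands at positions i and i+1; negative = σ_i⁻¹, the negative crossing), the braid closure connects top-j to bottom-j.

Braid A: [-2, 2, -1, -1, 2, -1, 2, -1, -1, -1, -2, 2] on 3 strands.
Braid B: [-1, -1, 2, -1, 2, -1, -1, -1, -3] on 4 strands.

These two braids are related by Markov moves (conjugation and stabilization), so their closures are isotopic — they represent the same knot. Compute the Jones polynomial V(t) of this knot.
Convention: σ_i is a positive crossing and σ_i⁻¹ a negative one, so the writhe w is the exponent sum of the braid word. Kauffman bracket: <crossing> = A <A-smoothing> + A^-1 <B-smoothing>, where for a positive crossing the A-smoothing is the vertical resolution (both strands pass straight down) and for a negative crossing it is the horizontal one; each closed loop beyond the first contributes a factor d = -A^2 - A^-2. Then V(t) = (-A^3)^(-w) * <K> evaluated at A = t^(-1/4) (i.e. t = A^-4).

1 - t^-1 + 2*t^-2 - 2*t^-3 + 3*t^-4 - 3*t^-5 + 2*t^-6 - 2*t^-7 + t^-8

Derivation:
Markov-equivalent braids have isotopic closures, hence identical knot invariants. Strip the Markov moves from each word to reach a common short braid β, then compute V(t) once on β.
Braid A: s2^-1 s2 s1^-1 s1^-1 s2 s1^-1 s2 s1^-1 s1^-1 s1^-1 s2^-1 s2 on 3 strands reduces by inverse Markov moves (closure unchanged at each step):
  Deconjugate: the word is γ·β·γ⁻¹ with γ = s2^-1 s2 (prefix) and γ⁻¹ = s2^-1 s2 (suffix); strip both.
Reduced to β = s1^-1 s1^-1 s2 s1^-1 s2 s1^-1 s1^-1 s1^-1 on 3 strands, 8 crossings.
Braid B: s1^-1 s1^-1 s2 s1^-1 s2 s1^-1 s1^-1 s1^-1 s3^-1 on 4 strands reduces by inverse Markov moves (closure unchanged at each step):
  Destabilize: the word has the form β·s3^-1 where s3^-1 occurs only as the final letter (β ∈ B_3); drop it and the last strand → 3 strands.
Reduced to β = s1^-1 s1^-1 s2 s1^-1 s2 s1^-1 s1^-1 s1^-1 on 3 strands, 8 crossings.
Both give the same β = s1^-1 s1^-1 s2 s1^-1 s2 s1^-1 s1^-1 s1^-1 on 3 strands, so one state sum suffices:
Braid: s1^-1 s1^-1 s2 s1^-1 s2 s1^-1 s1^-1 s1^-1 on 3 strands, 8 crossings.
Writhe w = (#positive) - (#negative) = 2 - 6 = -4.
Enumerate smoothing states for the bracket polynomial. There are 2^8 = 256 states.
For each crossing: s=0 is the vertical smoothing, s=1 horizontal. Crossing k contributes A^(sign_k * (1 - 2*s_k)); loop factor d = -A^2 - A^-2.
Tabulate the states by total A-exponent and number of loops L (A-exp: L × count):
  A^8: L=7 ×1
  A^6: L=6 ×8
  A^4: L=5 ×28
  A^2: L=4 ×55, L=6 ×1
  A^0: L=3 ×65, L=5 ×5
  A^-2: L=2 ×46, L=4 ×10
  A^-4: L=1 ×17, L=3 ×11
  A^-6: L=2 ×8
  A^-8: L=3 ×1
Each group contributes A^e * Σ count * d^(L-1):
Powers of d = -A^2 - A^-2: d^2 = A^4 + 2 + A^-4; d^3 = -A^6 - 3*A^2 - 3*A^-2 - A^-6; d^4 = A^8 + 4*A^4 + 6 + 4*A^-4 + A^-8; d^5 = -A^10 - 5*A^6 - 10*A^2 - 10*A^-2 - 5*A^-6 - A^-10; d^6 = A^12 + 6*A^8 + 15*A^4 + 20 + 15*A^-4 + 6*A^-8 + A^-12.
  A^8 * (d^6) = A^20 + 6*A^16 + 15*A^12 + 20*A^8 + 15*A^4 + 6 + A^-4
  A^6 * (8*d^5) = -8*A^16 - 40*A^12 - 80*A^8 - 80*A^4 - 40 - 8*A^-4
  A^4 * (28*d^4) = 28*A^12 + 112*A^8 + 168*A^4 + 112 + 28*A^-4
  A^2 * (55*d^3 + d^5) = -A^12 - 60*A^8 - 175*A^4 - 175 - 60*A^-4 - A^-8
  A^0 * (65*d^2 + 5*d^4) = 5*A^8 + 85*A^4 + 160 + 85*A^-4 + 5*A^-8
  A^-2 * (46*d + 10*d^3) = -10*A^4 - 76 - 76*A^-4 - 10*A^-8
  A^-4 * (17 + 11*d^2) = 11 + 39*A^-4 + 11*A^-8
  A^-6 * (8*d) = -8*A^-4 - 8*A^-8
  A^-8 * (d^2) = A^-4 + 2*A^-8 + A^-12
Summing the groups: <K> = A^20 - 2*A^16 + 2*A^12 - 3*A^8 + 3*A^4 - 2 + 2*A^-4 - A^-8 + A^-12
Normalise by the writhe: (-A^3)^(-w) = (-A^3)^(4) = A^12, so f(A) = A^12 * <K> = A^32 - 2*A^28 + 2*A^24 - 3*A^20 + 3*A^16 - 2*A^12 + 2*A^8 - A^4 + 1.
Substitute A = t^(-1/4), i.e. A^e → t^(-e/4): V(t) = 1 - t^-1 + 2*t^-2 - 2*t^-3 + 3*t^-4 - 3*t^-5 + 2*t^-6 - 2*t^-7 + t^-8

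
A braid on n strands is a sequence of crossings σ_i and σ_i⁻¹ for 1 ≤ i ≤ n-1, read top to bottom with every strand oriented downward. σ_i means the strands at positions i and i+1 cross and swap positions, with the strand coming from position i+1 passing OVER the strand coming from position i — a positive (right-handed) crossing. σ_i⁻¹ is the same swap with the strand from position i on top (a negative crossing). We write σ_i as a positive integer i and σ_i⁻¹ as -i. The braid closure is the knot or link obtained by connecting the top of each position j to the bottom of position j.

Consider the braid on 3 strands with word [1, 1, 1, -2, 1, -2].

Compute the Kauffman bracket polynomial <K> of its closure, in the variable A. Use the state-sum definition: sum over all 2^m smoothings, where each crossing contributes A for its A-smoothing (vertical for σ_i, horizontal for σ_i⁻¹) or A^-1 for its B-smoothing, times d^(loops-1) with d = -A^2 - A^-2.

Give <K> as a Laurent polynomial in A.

Braid: s1 s1 s1 s2^-1 s1 s2^-1 on 3 strands, 6 crossings.
Writhe w = (#positive) - (#negative) = 4 - 2 = 2.
Enumerate smoothing states for the bracket polynomial. There are 2^6 = 64 states.
Each crossing splits two ways (0=vertical, 1=horizontal). The state's weight is A^(#A-smoothings - #B-smoothings) * d^(loops - 1).
Tabulate the states by total A-exponent and number of loops L (A-exp: L × count):
  A^6: L=3 ×1
  A^4: L=2 ×6
  A^2: L=1 ×11, L=3 ×4
  A^0: L=2 ×19, L=4 ×1
  A^-2: L=3 ×15
  A^-4: L=4 ×6
  A^-6: L=5 ×1
Each group contributes A^e * Σ count * d^(L-1):
Powers of d = -A^2 - A^-2: d^2 = A^4 + 2 + A^-4; d^3 = -A^6 - 3*A^2 - 3*A^-2 - A^-6; d^4 = A^8 + 4*A^4 + 6 + 4*A^-4 + A^-8.
  A^6 * (d^2) = A^10 + 2*A^6 + A^2
  A^4 * (6*d) = -6*A^6 - 6*A^2
  A^2 * (11 + 4*d^2) = 4*A^6 + 19*A^2 + 4*A^-2
  A^0 * (19*d + d^3) = -A^6 - 22*A^2 - 22*A^-2 - A^-6
  A^-2 * (15*d^2) = 15*A^2 + 30*A^-2 + 15*A^-6
  A^-4 * (6*d^3) = -6*A^2 - 18*A^-2 - 18*A^-6 - 6*A^-10
  A^-6 * (d^4) = A^2 + 4*A^-2 + 6*A^-6 + 4*A^-10 + A^-14
Summing the groups: <K> = A^10 - A^6 + 2*A^2 - 2*A^-2 + 2*A^-6 - 2*A^-10 + A^-14

Answer: A^10 - A^6 + 2*A^2 - 2*A^-2 + 2*A^-6 - 2*A^-10 + A^-14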